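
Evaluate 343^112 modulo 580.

112 in binary is 1110000, i.e. 112 = 64 + 32 + 16.
343^1 ≡ 343 (mod 580)
343^2 ≡ 343^2 = 117649 ≡ 489 (mod 580)
343^4 ≡ 489^2 = 239121 ≡ 161 (mod 580)
343^8 ≡ 161^2 = 25921 ≡ 401 (mod 580)
343^16 ≡ 401^2 = 160801 ≡ 141 (mod 580)
343^32 ≡ 141^2 = 19881 ≡ 161 (mod 580)
343^64 ≡ 161^2 = 25921 ≡ 401 (mod 580)
343^112 = 343^64 × 343^32 × 343^16 ≡ 401 × 161 × 141 (mod 580).
Accumulate the product:
401 × 161 = 64561 ≡ 181
181 × 141 = 25521 ≡ 1

1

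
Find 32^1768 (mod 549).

535

Using repeated squaring:
1768 in binary is 11011101000, i.e. 1768 = 1024 + 512 + 128 + 64 + 32 + 8.
32^1 ≡ 32 (mod 549)
32^2 ≡ 32^2 = 1024 ≡ 475 (mod 549)
32^4 ≡ 475^2 = 225625 ≡ 535 (mod 549)
32^8 ≡ 535^2 = 286225 ≡ 196 (mod 549)
32^16 ≡ 196^2 = 38416 ≡ 535 (mod 549)
32^32 ≡ 535^2 = 286225 ≡ 196 (mod 549)
32^64 ≡ 196^2 = 38416 ≡ 535 (mod 549)
32^128 ≡ 535^2 = 286225 ≡ 196 (mod 549)
32^256 ≡ 196^2 = 38416 ≡ 535 (mod 549)
32^512 ≡ 535^2 = 286225 ≡ 196 (mod 549)
32^1024 ≡ 196^2 = 38416 ≡ 535 (mod 549)
32^1768 = 32^1024 × 32^512 × 32^128 × 32^64 × 32^32 × 32^8 ≡ 535 × 196 × 196 × 535 × 196 × 196 (mod 549).
Accumulate the product:
535 × 196 = 104860 ≡ 1
1 × 196 = 196
196 × 535 = 104860 ≡ 1
1 × 196 = 196
196 × 196 = 38416 ≡ 535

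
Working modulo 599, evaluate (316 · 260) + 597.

95

316 · 260 = 82160 ≡ 97 (mod 599)
97 + 597 = 694 ≡ 95 (mod 599)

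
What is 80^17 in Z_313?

92

17 in binary is 10001, i.e. 17 = 16 + 1.
80^1 ≡ 80 (mod 313)
80^2 ≡ 80^2 = 6400 ≡ 140 (mod 313)
80^4 ≡ 140^2 = 19600 ≡ 194 (mod 313)
80^8 ≡ 194^2 = 37636 ≡ 76 (mod 313)
80^16 ≡ 76^2 = 5776 ≡ 142 (mod 313)
80^17 = 80^16 · 80^1 ≡ 142 · 80 (mod 313).
142 · 80 = 11360 ≡ 92 (mod 313).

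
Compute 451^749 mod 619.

385

Compute successive squares:
451^1 ≡ 451 (mod 619)
451^2 ≡ 451^2 = 203401 ≡ 369 (mod 619)
451^4 ≡ 369^2 = 136161 ≡ 600 (mod 619)
451^8 ≡ 600^2 = 360000 ≡ 361 (mod 619)
451^16 ≡ 361^2 = 130321 ≡ 331 (mod 619)
451^32 ≡ 331^2 = 109561 ≡ 617 (mod 619)
451^64 ≡ 617^2 = 380689 ≡ 4 (mod 619)
451^128 ≡ 4^2 = 16 (mod 619)
451^256 ≡ 16^2 = 256 (mod 619)
451^512 ≡ 256^2 = 65536 ≡ 541 (mod 619)
451^749 = 451^512 · 451^128 · 451^64 · 451^32 · 451^8 · 451^4 · 451^1 ≡ 541 · 16 · 4 · 617 · 361 · 600 · 451 (mod 619).
Accumulate the product:
541 · 16 = 8656 ≡ 609
609 · 4 = 2436 ≡ 579
579 · 617 = 357243 ≡ 80
80 · 361 = 28880 ≡ 406
406 · 600 = 243600 ≡ 333
333 · 451 = 150183 ≡ 385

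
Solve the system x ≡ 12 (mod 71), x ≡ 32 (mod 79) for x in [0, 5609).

71⁻¹ mod 79: 71·69 ≡ 1 (mod 79), so 71⁻¹ ≡ 69.
x = 12 + 71·((32 − 12)·69 mod 79) = 12 + 71·37 = 2639.

2639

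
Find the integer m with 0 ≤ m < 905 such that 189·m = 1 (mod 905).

Apply the Euclidean algorithm and back-substitute:
905 = 4*189 + 149
189 = 1*149 + 40
149 = 3*40 + 29
40 = 1*29 + 11
29 = 2*11 + 7
11 = 1*7 + 4
7 = 1*4 + 3
4 = 1*3 + 1
3 = 3*1 + 0
gcd(189, 905) = 1, so the inverse exists.
Bézout: 1 = −52*905 + 249*189.
So 189⁻¹ ≡ 249 (mod 905).

249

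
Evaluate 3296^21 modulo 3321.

3296^1 ≡ 3296 (mod 3321)
3296^2 ≡ 3296^2 = 10863616 ≡ 625 (mod 3321)
3296^4 ≡ 625^2 = 390625 ≡ 2068 (mod 3321)
3296^8 ≡ 2068^2 = 4276624 ≡ 2497 (mod 3321)
3296^16 ≡ 2497^2 = 6235009 ≡ 1492 (mod 3321)
3296^21 = 3296^16 * 3296^4 * 3296^1 ≡ 1492 * 2068 * 3296 (mod 3321).
Accumulate the product:
1492 * 2068 = 3085456 ≡ 247
247 * 3296 = 814112 ≡ 467

467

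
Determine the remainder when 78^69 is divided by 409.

Using repeated squaring:
69 in binary is 1000101, i.e. 69 = 64 + 4 + 1.
78^1 ≡ 78 (mod 409)
78^2 ≡ 78^2 = 6084 ≡ 358 (mod 409)
78^4 ≡ 358^2 = 128164 ≡ 147 (mod 409)
78^8 ≡ 147^2 = 21609 ≡ 341 (mod 409)
78^16 ≡ 341^2 = 116281 ≡ 125 (mod 409)
78^32 ≡ 125^2 = 15625 ≡ 83 (mod 409)
78^64 ≡ 83^2 = 6889 ≡ 345 (mod 409)
78^69 = 78^64 · 78^4 · 78^1 ≡ 345 · 147 · 78 (mod 409).
Accumulate the product:
345 · 147 = 50715 ≡ 408
408 · 78 = 31824 ≡ 331

331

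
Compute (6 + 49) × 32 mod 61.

6 + 49 = 55
55 × 32 = 1760 ≡ 52 (mod 61)

52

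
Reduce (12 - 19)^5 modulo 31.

26

12 - 19 = -7 ≡ 24 (mod 31)
(24)^5 ≡ 26 (mod 31)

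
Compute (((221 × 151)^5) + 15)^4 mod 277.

188

221 × 151 = 33371 ≡ 131 (mod 277)
(131)^5 ≡ 256 (mod 277)
256 + 15 = 271
(271)^4 ≡ 188 (mod 277)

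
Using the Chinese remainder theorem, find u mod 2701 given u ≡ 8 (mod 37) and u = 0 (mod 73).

2117

37⁻¹ mod 73: 37·2 ≡ 1 (mod 73), so 37⁻¹ ≡ 2.
u = 8 + 37·((0 − 8)·2 mod 73) = 8 + 37·57 = 2117.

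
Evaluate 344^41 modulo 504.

176

Using repeated squaring:
344^1 ≡ 344 (mod 504)
344^2 ≡ 344^2 = 118336 ≡ 400 (mod 504)
344^4 ≡ 400^2 = 160000 ≡ 232 (mod 504)
344^8 ≡ 232^2 = 53824 ≡ 400 (mod 504)
344^16 ≡ 400^2 = 160000 ≡ 232 (mod 504)
344^32 ≡ 232^2 = 53824 ≡ 400 (mod 504)
344^41 = 344^32 × 344^8 × 344^1 ≡ 400 × 400 × 344 (mod 504).
Accumulate the product:
400 × 400 = 160000 ≡ 232
232 × 344 = 79808 ≡ 176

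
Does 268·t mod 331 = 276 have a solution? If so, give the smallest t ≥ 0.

169

gcd(268, 331) = 1, so a unique solution mod 331 exists.
268⁻¹ ≡ 21 (mod 331).
t ≡ 21·276 ≡ 169 (mod 331).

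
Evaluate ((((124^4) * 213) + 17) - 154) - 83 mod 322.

276

(124)^4 ≡ 282 (mod 322)
282 * 213 = 60066 ≡ 174 (mod 322)
174 + 17 = 191
191 - 154 = 37
37 - 83 = -46 ≡ 276 (mod 322)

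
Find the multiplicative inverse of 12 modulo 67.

28

67 = 5*12 + 7
12 = 1*7 + 5
7 = 1*5 + 2
5 = 2*2 + 1
2 = 2*1 + 0
gcd(12, 67) = 1, so the inverse exists.
Back-substitute for 1:
1 = 1*5 − 2*2
  = −2*7 + 3*5
  = 3*12 − 5*7
  = −5*67 + 28*12
So 12⁻¹ ≡ 28 (mod 67).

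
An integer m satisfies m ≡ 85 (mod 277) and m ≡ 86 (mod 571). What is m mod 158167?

65180

277⁻¹ mod 571: 277*235 ≡ 1 (mod 571), so 277⁻¹ ≡ 235.
m = 85 + 277*((86 − 85)*235 mod 571) = 85 + 277*235 = 65180.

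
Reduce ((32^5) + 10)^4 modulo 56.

16

(32)^5 ≡ 16 (mod 56)
16 + 10 = 26
(26)^4 ≡ 16 (mod 56)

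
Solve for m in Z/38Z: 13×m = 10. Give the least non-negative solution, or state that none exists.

gcd(13, 38) = 1, so a unique solution mod 38 exists.
13⁻¹ ≡ 3 (mod 38).
m ≡ 3×10 ≡ 30 (mod 38).

30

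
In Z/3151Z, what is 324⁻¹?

Run the extended Euclidean algorithm:
3151 = 9*324 + 235
324 = 1*235 + 89
235 = 2*89 + 57
89 = 1*57 + 32
57 = 1*32 + 25
32 = 1*25 + 7
25 = 3*7 + 4
7 = 1*4 + 3
4 = 1*3 + 1
3 = 3*1 + 0
gcd(324, 3151) = 1, so the inverse exists.
Back-substitute for 1:
1 = 1*4 − 1*3
  = −1*7 + 2*4
  = 2*25 − 7*7
  = −7*32 + 9*25
  = 9*57 − 16*32
  = −16*89 + 25*57
  = 25*235 − 66*89
  = −66*324 + 91*235
  = 91*3151 − 885*324
So 324⁻¹ ≡ −885 ≡ 2266 (mod 3151).

2266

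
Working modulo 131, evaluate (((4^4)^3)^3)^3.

(4)^4 ≡ 125 (mod 131)
(125)^3 ≡ 46 (mod 131)
(46)^3 ≡ 3 (mod 131)
(3)^3 ≡ 27 (mod 131)

27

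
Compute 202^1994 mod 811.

Using repeated squaring:
1994 in binary is 11111001010, i.e. 1994 = 1024 + 512 + 256 + 128 + 64 + 8 + 2.
202^1 ≡ 202 (mod 811)
202^2 ≡ 202^2 = 40804 ≡ 254 (mod 811)
202^4 ≡ 254^2 = 64516 ≡ 447 (mod 811)
202^8 ≡ 447^2 = 199809 ≡ 303 (mod 811)
202^16 ≡ 303^2 = 91809 ≡ 166 (mod 811)
202^32 ≡ 166^2 = 27556 ≡ 793 (mod 811)
202^64 ≡ 793^2 = 628849 ≡ 324 (mod 811)
202^128 ≡ 324^2 = 104976 ≡ 357 (mod 811)
202^256 ≡ 357^2 = 127449 ≡ 122 (mod 811)
202^512 ≡ 122^2 = 14884 ≡ 286 (mod 811)
202^1024 ≡ 286^2 = 81796 ≡ 696 (mod 811)
202^1994 = 202^1024 × 202^512 × 202^256 × 202^128 × 202^64 × 202^8 × 202^2 ≡ 696 × 286 × 122 × 357 × 324 × 303 × 254 (mod 811).
Accumulate the product:
696 × 286 = 199056 ≡ 361
361 × 122 = 44042 ≡ 248
248 × 357 = 88536 ≡ 137
137 × 324 = 44388 ≡ 594
594 × 303 = 179982 ≡ 751
751 × 254 = 190754 ≡ 169

169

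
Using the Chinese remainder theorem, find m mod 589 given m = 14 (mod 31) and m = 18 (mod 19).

31⁻¹ mod 19: 31×8 ≡ 1 (mod 19), so 31⁻¹ ≡ 8.
m = 14 + 31×((18 − 14)×8 mod 19) = 14 + 31×13 = 417.

417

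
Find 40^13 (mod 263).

227

13 in binary is 1101, i.e. 13 = 8 + 4 + 1.
40^1 ≡ 40 (mod 263)
40^2 ≡ 40^2 = 1600 ≡ 22 (mod 263)
40^4 ≡ 22^2 = 484 ≡ 221 (mod 263)
40^8 ≡ 221^2 = 48841 ≡ 186 (mod 263)
40^13 = 40^8 × 40^4 × 40^1 ≡ 186 × 221 × 40 (mod 263).
Accumulate the product:
186 × 221 = 41106 ≡ 78
78 × 40 = 3120 ≡ 227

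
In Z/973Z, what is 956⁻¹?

Run the extended Euclidean algorithm:
973 = 1×956 + 17
956 = 56×17 + 4
17 = 4×4 + 1
4 = 4×1 + 0
gcd(956, 973) = 1, so the inverse exists.
Back-substitute for 1:
1 = 1×17 − 4×4
  = −4×956 + 225×17
  = 225×973 − 229×956
So 956⁻¹ ≡ −229 ≡ 744 (mod 973).

744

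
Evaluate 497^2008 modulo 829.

187

497^1 ≡ 497 (mod 829)
497^2 ≡ 497^2 = 247009 ≡ 796 (mod 829)
497^4 ≡ 796^2 = 633616 ≡ 260 (mod 829)
497^8 ≡ 260^2 = 67600 ≡ 451 (mod 829)
497^16 ≡ 451^2 = 203401 ≡ 296 (mod 829)
497^32 ≡ 296^2 = 87616 ≡ 571 (mod 829)
497^64 ≡ 571^2 = 326041 ≡ 244 (mod 829)
497^128 ≡ 244^2 = 59536 ≡ 677 (mod 829)
497^256 ≡ 677^2 = 458329 ≡ 721 (mod 829)
497^512 ≡ 721^2 = 519841 ≡ 58 (mod 829)
497^1024 ≡ 58^2 = 3364 ≡ 48 (mod 829)
497^2008 = 497^1024 * 497^512 * 497^256 * 497^128 * 497^64 * 497^16 * 497^8 ≡ 48 * 58 * 721 * 677 * 244 * 296 * 451 (mod 829).
Accumulate the product:
48 * 58 = 2784 ≡ 297
297 * 721 = 214137 ≡ 255
255 * 677 = 172635 ≡ 203
203 * 244 = 49532 ≡ 621
621 * 296 = 183816 ≡ 607
607 * 451 = 273757 ≡ 187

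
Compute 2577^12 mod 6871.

5217

Compute successive squares:
2577^1 ≡ 2577 (mod 6871)
2577^2 ≡ 2577^2 = 6640929 ≡ 3543 (mod 6871)
2577^4 ≡ 3543^2 = 12552849 ≡ 6403 (mod 6871)
2577^8 ≡ 6403^2 = 40998409 ≡ 6023 (mod 6871)
2577^12 = 2577^8 * 2577^4 ≡ 6023 * 6403 (mod 6871).
6023 * 6403 = 38565269 ≡ 5217 (mod 6871).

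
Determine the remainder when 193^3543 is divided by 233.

Using repeated squaring:
3543 in binary is 110111010111, i.e. 3543 = 2048 + 1024 + 256 + 128 + 64 + 16 + 4 + 2 + 1.
193^1 ≡ 193 (mod 233)
193^2 ≡ 193^2 = 37249 ≡ 202 (mod 233)
193^4 ≡ 202^2 = 40804 ≡ 29 (mod 233)
193^8 ≡ 29^2 = 841 ≡ 142 (mod 233)
193^16 ≡ 142^2 = 20164 ≡ 126 (mod 233)
193^32 ≡ 126^2 = 15876 ≡ 32 (mod 233)
193^64 ≡ 32^2 = 1024 ≡ 92 (mod 233)
193^128 ≡ 92^2 = 8464 ≡ 76 (mod 233)
193^256 ≡ 76^2 = 5776 ≡ 184 (mod 233)
193^512 ≡ 184^2 = 33856 ≡ 71 (mod 233)
193^1024 ≡ 71^2 = 5041 ≡ 148 (mod 233)
193^2048 ≡ 148^2 = 21904 ≡ 2 (mod 233)
193^3543 = 193^2048 · 193^1024 · 193^256 · 193^128 · 193^64 · 193^16 · 193^4 · 193^2 · 193^1 ≡ 2 · 148 · 184 · 76 · 92 · 126 · 29 · 202 · 193 (mod 233).
Accumulate the product:
2 · 148 = 296 ≡ 63
63 · 184 = 11592 ≡ 175
175 · 76 = 13300 ≡ 19
19 · 92 = 1748 ≡ 117
117 · 126 = 14742 ≡ 63
63 · 29 = 1827 ≡ 196
196 · 202 = 39592 ≡ 215
215 · 193 = 41495 ≡ 21

21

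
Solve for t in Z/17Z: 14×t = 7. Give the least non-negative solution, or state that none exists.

gcd(14, 17) = 1, so a unique solution mod 17 exists.
14⁻¹ ≡ 11 (mod 17).
t ≡ 11×7 ≡ 9 (mod 17).

9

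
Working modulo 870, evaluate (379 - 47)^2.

604

379 - 47 = 332
(332)^2 ≡ 604 (mod 870)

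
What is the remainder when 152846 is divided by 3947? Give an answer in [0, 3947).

2860

152846 = 38*3947 + 2860, so 152846 ≡ 2860 (mod 3947).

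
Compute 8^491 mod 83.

491 in binary is 111101011, i.e. 491 = 256 + 128 + 64 + 32 + 8 + 2 + 1.
8^1 ≡ 8 (mod 83)
8^2 ≡ 8^2 = 64 (mod 83)
8^4 ≡ 64^2 = 4096 ≡ 29 (mod 83)
8^8 ≡ 29^2 = 841 ≡ 11 (mod 83)
8^16 ≡ 11^2 = 121 ≡ 38 (mod 83)
8^32 ≡ 38^2 = 1444 ≡ 33 (mod 83)
8^64 ≡ 33^2 = 1089 ≡ 10 (mod 83)
8^128 ≡ 10^2 = 100 ≡ 17 (mod 83)
8^256 ≡ 17^2 = 289 ≡ 40 (mod 83)
8^491 = 8^256 · 8^128 · 8^64 · 8^32 · 8^8 · 8^2 · 8^1 ≡ 40 · 17 · 10 · 33 · 11 · 64 · 8 (mod 83).
Accumulate the product:
40 · 17 = 680 ≡ 16
16 · 10 = 160 ≡ 77
77 · 33 = 2541 ≡ 51
51 · 11 = 561 ≡ 63
63 · 64 = 4032 ≡ 48
48 · 8 = 384 ≡ 52

52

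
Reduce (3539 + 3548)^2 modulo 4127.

4106

3539 + 3548 = 7087 ≡ 2960 (mod 4127)
(2960)^2 ≡ 4106 (mod 4127)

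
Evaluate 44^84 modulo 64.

Using repeated squaring:
44^1 ≡ 44 (mod 64)
44^2 ≡ 44^2 = 1936 ≡ 16 (mod 64)
44^4 ≡ 16^2 = 256 ≡ 0 (mod 64)
44^8 ≡ 0^2 = 0 (mod 64)
44^16 ≡ 0^2 = 0 (mod 64)
44^32 ≡ 0^2 = 0 (mod 64)
44^64 ≡ 0^2 = 0 (mod 64)
44^84 = 44^64 * 44^16 * 44^4 ≡ 0 * 0 * 0 (mod 64).
Accumulate the product:
0 * 0 = 0
0 * 0 = 0

0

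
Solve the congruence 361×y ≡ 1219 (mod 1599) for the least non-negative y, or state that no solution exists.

1093

gcd(361, 1599) = 1, so a unique solution mod 1599 exists.
361⁻¹ ≡ 784 (mod 1599).
y ≡ 784×1219 ≡ 1093 (mod 1599).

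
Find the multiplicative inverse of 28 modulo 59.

59 = 2·28 + 3
28 = 9·3 + 1
3 = 3·1 + 0
gcd(28, 59) = 1, so the inverse exists.
Bézout: 1 = −9·59 + 19·28.
So 28⁻¹ ≡ 19 (mod 59).

19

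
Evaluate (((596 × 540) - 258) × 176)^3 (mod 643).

30

596 × 540 = 321840 ≡ 340 (mod 643)
340 - 258 = 82
82 × 176 = 14432 ≡ 286 (mod 643)
(286)^3 ≡ 30 (mod 643)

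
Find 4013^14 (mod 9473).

4664

14 in binary is 1110, i.e. 14 = 8 + 4 + 2.
4013^1 ≡ 4013 (mod 9473)
4013^2 ≡ 4013^2 = 16104169 ≡ 69 (mod 9473)
4013^4 ≡ 69^2 = 4761 (mod 9473)
4013^8 ≡ 4761^2 = 22667121 ≡ 7705 (mod 9473)
4013^14 = 4013^8 · 4013^4 · 4013^2 ≡ 7705 · 4761 · 69 (mod 9473).
Accumulate the product:
7705 · 4761 = 36683505 ≡ 4049
4049 · 69 = 279381 ≡ 4664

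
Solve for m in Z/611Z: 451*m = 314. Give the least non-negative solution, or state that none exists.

357

gcd(451, 611) = 1, so a unique solution mod 611 exists.
451⁻¹ ≡ 42 (mod 611).
m ≡ 42*314 ≡ 357 (mod 611).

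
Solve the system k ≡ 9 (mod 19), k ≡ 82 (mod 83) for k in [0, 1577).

1244

19⁻¹ mod 83: 19·35 ≡ 1 (mod 83), so 19⁻¹ ≡ 35.
k = 9 + 19·((82 − 9)·35 mod 83) = 9 + 19·65 = 1244.
Check: 1244 mod 19 = 9, 1244 mod 83 = 82. ✓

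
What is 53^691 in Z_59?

By square-and-multiply:
53^1 ≡ 53 (mod 59)
53^2 ≡ 53^2 = 2809 ≡ 36 (mod 59)
53^4 ≡ 36^2 = 1296 ≡ 57 (mod 59)
53^8 ≡ 57^2 = 3249 ≡ 4 (mod 59)
53^16 ≡ 4^2 = 16 (mod 59)
53^32 ≡ 16^2 = 256 ≡ 20 (mod 59)
53^64 ≡ 20^2 = 400 ≡ 46 (mod 59)
53^128 ≡ 46^2 = 2116 ≡ 51 (mod 59)
53^256 ≡ 51^2 = 2601 ≡ 5 (mod 59)
53^512 ≡ 5^2 = 25 (mod 59)
53^691 = 53^512 · 53^128 · 53^32 · 53^16 · 53^2 · 53^1 ≡ 25 · 51 · 20 · 16 · 36 · 53 (mod 59).
Accumulate the product:
25 · 51 = 1275 ≡ 36
36 · 20 = 720 ≡ 12
12 · 16 = 192 ≡ 15
15 · 36 = 540 ≡ 9
9 · 53 = 477 ≡ 5

5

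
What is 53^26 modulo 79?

55

Compute successive squares:
26 in binary is 11010, i.e. 26 = 16 + 8 + 2.
53^1 ≡ 53 (mod 79)
53^2 ≡ 53^2 = 2809 ≡ 44 (mod 79)
53^4 ≡ 44^2 = 1936 ≡ 40 (mod 79)
53^8 ≡ 40^2 = 1600 ≡ 20 (mod 79)
53^16 ≡ 20^2 = 400 ≡ 5 (mod 79)
53^26 = 53^16 × 53^8 × 53^2 ≡ 5 × 20 × 44 (mod 79).
Accumulate the product:
5 × 20 = 100 ≡ 21
21 × 44 = 924 ≡ 55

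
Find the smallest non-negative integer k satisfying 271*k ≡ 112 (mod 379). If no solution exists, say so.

gcd(271, 379) = 1, so a unique solution mod 379 exists.
271⁻¹ ≡ 193 (mod 379).
k ≡ 193*112 ≡ 13 (mod 379).

13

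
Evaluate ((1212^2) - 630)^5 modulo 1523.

767

(1212)^2 ≡ 772 (mod 1523)
772 - 630 = 142
(142)^5 ≡ 767 (mod 1523)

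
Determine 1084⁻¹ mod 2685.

Run the extended Euclidean algorithm:
2685 = 2*1084 + 517
1084 = 2*517 + 50
517 = 10*50 + 17
50 = 2*17 + 16
17 = 1*16 + 1
16 = 16*1 + 0
gcd(1084, 2685) = 1, so the inverse exists.
Back-substitute for 1:
1 = 1*17 − 1*16
  = −1*50 + 3*17
  = 3*517 − 31*50
  = −31*1084 + 65*517
  = 65*2685 − 161*1084
So 1084⁻¹ ≡ −161 ≡ 2524 (mod 2685).

2524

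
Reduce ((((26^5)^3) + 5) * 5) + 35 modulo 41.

(26)^5 ≡ 27 (mod 41)
(27)^3 ≡ 3 (mod 41)
3 + 5 = 8
8 * 5 = 40
40 + 35 = 75 ≡ 34 (mod 41)

34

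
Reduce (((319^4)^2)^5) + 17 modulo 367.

(319)^4 ≡ 128 (mod 367)
(128)^2 ≡ 236 (mod 367)
(236)^5 ≡ 291 (mod 367)
291 + 17 = 308

308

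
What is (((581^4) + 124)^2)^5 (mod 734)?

(581)^4 ≡ 369 (mod 734)
369 + 124 = 493
(493)^2 ≡ 95 (mod 734)
(95)^5 ≡ 459 (mod 734)

459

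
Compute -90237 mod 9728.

7043

-90237 = -10*9728 + 7043, so -90237 ≡ 7043 (mod 9728).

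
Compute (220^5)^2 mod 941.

895

(220)^5 ≡ 251 (mod 941)
(251)^2 ≡ 895 (mod 941)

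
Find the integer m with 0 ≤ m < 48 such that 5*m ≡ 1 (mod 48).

29

Run the extended Euclidean algorithm:
48 = 9*5 + 3
5 = 1*3 + 2
3 = 1*2 + 1
2 = 2*1 + 0
gcd(5, 48) = 1, so the inverse exists.
Bézout: 1 = 2*48 − 19*5.
So 5⁻¹ ≡ −19 ≡ 29 (mod 48).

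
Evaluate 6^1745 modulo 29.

22

6^1 ≡ 6 (mod 29)
6^2 ≡ 6^2 = 36 ≡ 7 (mod 29)
6^4 ≡ 7^2 = 49 ≡ 20 (mod 29)
6^8 ≡ 20^2 = 400 ≡ 23 (mod 29)
6^16 ≡ 23^2 = 529 ≡ 7 (mod 29)
6^32 ≡ 7^2 = 49 ≡ 20 (mod 29)
6^64 ≡ 20^2 = 400 ≡ 23 (mod 29)
6^128 ≡ 23^2 = 529 ≡ 7 (mod 29)
6^256 ≡ 7^2 = 49 ≡ 20 (mod 29)
6^512 ≡ 20^2 = 400 ≡ 23 (mod 29)
6^1024 ≡ 23^2 = 529 ≡ 7 (mod 29)
6^1745 = 6^1024 * 6^512 * 6^128 * 6^64 * 6^16 * 6^1 ≡ 7 * 23 * 7 * 23 * 7 * 6 (mod 29).
Accumulate the product:
7 * 23 = 161 ≡ 16
16 * 7 = 112 ≡ 25
25 * 23 = 575 ≡ 24
24 * 7 = 168 ≡ 23
23 * 6 = 138 ≡ 22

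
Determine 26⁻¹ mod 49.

17

49 = 1×26 + 23
26 = 1×23 + 3
23 = 7×3 + 2
3 = 1×2 + 1
2 = 2×1 + 0
gcd(26, 49) = 1, so the inverse exists.
Back-substitute for 1:
1 = 1×3 − 1×2
  = −1×23 + 8×3
  = 8×26 − 9×23
  = −9×49 + 17×26
So 26⁻¹ ≡ 17 (mod 49).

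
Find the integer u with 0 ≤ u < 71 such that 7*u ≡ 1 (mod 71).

61

71 = 10*7 + 1
7 = 7*1 + 0
gcd(7, 71) = 1, so the inverse exists.
Bézout: 1 = 1*71 − 10*7.
So 7⁻¹ ≡ −10 ≡ 61 (mod 71).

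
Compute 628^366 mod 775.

366 in binary is 101101110, i.e. 366 = 256 + 64 + 32 + 8 + 4 + 2.
628^1 ≡ 628 (mod 775)
628^2 ≡ 628^2 = 394384 ≡ 684 (mod 775)
628^4 ≡ 684^2 = 467856 ≡ 531 (mod 775)
628^8 ≡ 531^2 = 281961 ≡ 636 (mod 775)
628^16 ≡ 636^2 = 404496 ≡ 721 (mod 775)
628^32 ≡ 721^2 = 519841 ≡ 591 (mod 775)
628^64 ≡ 591^2 = 349281 ≡ 531 (mod 775)
628^128 ≡ 531^2 = 281961 ≡ 636 (mod 775)
628^256 ≡ 636^2 = 404496 ≡ 721 (mod 775)
628^366 = 628^256 * 628^64 * 628^32 * 628^8 * 628^4 * 628^2 ≡ 721 * 531 * 591 * 636 * 531 * 684 (mod 775).
Accumulate the product:
721 * 531 = 382851 ≡ 1
1 * 591 = 591
591 * 636 = 375876 ≡ 1
1 * 531 = 531
531 * 684 = 363204 ≡ 504

504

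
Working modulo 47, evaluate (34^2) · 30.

(34)^2 ≡ 28 (mod 47)
28 · 30 = 840 ≡ 41 (mod 47)

41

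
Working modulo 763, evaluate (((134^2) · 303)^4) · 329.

364

(134)^2 ≡ 407 (mod 763)
407 · 303 = 123321 ≡ 478 (mod 763)
(478)^4 ≡ 618 (mod 763)
618 · 329 = 203322 ≡ 364 (mod 763)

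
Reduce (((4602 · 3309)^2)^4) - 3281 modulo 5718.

4602 · 3309 = 15228018 ≡ 984 (mod 5718)
(984)^2 ≡ 1914 (mod 5718)
(1914)^4 ≡ 2190 (mod 5718)
2190 - 3281 = -1091 ≡ 4627 (mod 5718)

4627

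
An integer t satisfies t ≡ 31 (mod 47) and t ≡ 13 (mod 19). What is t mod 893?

830

47⁻¹ mod 19: 47·17 ≡ 1 (mod 19), so 47⁻¹ ≡ 17.
t = 31 + 47·((13 − 31)·17 mod 19) = 31 + 47·17 = 830.
Check: 830 mod 47 = 31, 830 mod 19 = 13. ✓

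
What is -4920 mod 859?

-4920 = -6·859 + 234, so -4920 ≡ 234 (mod 859).

234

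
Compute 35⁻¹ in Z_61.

7

61 = 1·35 + 26
35 = 1·26 + 9
26 = 2·9 + 8
9 = 1·8 + 1
8 = 8·1 + 0
gcd(35, 61) = 1, so the inverse exists.
Back-substitute for 1:
1 = 1·9 − 1·8
  = −1·26 + 3·9
  = 3·35 − 4·26
  = −4·61 + 7·35
So 35⁻¹ ≡ 7 (mod 61).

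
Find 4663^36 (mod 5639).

4876

Compute successive squares:
36 in binary is 100100, i.e. 36 = 32 + 4.
4663^1 ≡ 4663 (mod 5639)
4663^2 ≡ 4663^2 = 21743569 ≡ 5224 (mod 5639)
4663^4 ≡ 5224^2 = 27290176 ≡ 3055 (mod 5639)
4663^8 ≡ 3055^2 = 9333025 ≡ 480 (mod 5639)
4663^16 ≡ 480^2 = 230400 ≡ 4840 (mod 5639)
4663^32 ≡ 4840^2 = 23425600 ≡ 1194 (mod 5639)
4663^36 = 4663^32 * 4663^4 ≡ 1194 * 3055 (mod 5639).
1194 * 3055 = 3647670 ≡ 4876 (mod 5639).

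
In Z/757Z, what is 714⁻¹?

88

Run the extended Euclidean algorithm:
757 = 1*714 + 43
714 = 16*43 + 26
43 = 1*26 + 17
26 = 1*17 + 9
17 = 1*9 + 8
9 = 1*8 + 1
8 = 8*1 + 0
gcd(714, 757) = 1, so the inverse exists.
Back-substitute for 1:
1 = 1*9 − 1*8
  = −1*17 + 2*9
  = 2*26 − 3*17
  = −3*43 + 5*26
  = 5*714 − 83*43
  = −83*757 + 88*714
So 714⁻¹ ≡ 88 (mod 757).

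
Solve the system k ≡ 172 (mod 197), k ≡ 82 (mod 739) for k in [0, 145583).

120539

197⁻¹ mod 739: 197*724 ≡ 1 (mod 739), so 197⁻¹ ≡ 724.
k = 172 + 197*((82 − 172)*724 mod 739) = 172 + 197*611 = 120539.
Check: 120539 mod 197 = 172, 120539 mod 739 = 82. ✓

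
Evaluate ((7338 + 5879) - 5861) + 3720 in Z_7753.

7338 + 5879 = 13217 ≡ 5464 (mod 7753)
5464 - 5861 = -397 ≡ 7356 (mod 7753)
7356 + 3720 = 11076 ≡ 3323 (mod 7753)

3323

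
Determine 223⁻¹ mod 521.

257

521 = 2·223 + 75
223 = 2·75 + 73
75 = 1·73 + 2
73 = 36·2 + 1
2 = 2·1 + 0
gcd(223, 521) = 1, so the inverse exists.
Back-substitute for 1:
1 = 1·73 − 36·2
  = −36·75 + 37·73
  = 37·223 − 110·75
  = −110·521 + 257·223
So 223⁻¹ ≡ 257 (mod 521).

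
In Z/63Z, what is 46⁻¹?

Apply the Euclidean algorithm and back-substitute:
63 = 1×46 + 17
46 = 2×17 + 12
17 = 1×12 + 5
12 = 2×5 + 2
5 = 2×2 + 1
2 = 2×1 + 0
gcd(46, 63) = 1, so the inverse exists.
Back-substitute for 1:
1 = 1×5 − 2×2
  = −2×12 + 5×5
  = 5×17 − 7×12
  = −7×46 + 19×17
  = 19×63 − 26×46
So 46⁻¹ ≡ −26 ≡ 37 (mod 63).

37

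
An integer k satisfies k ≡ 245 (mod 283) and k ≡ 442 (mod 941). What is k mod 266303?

283⁻¹ mod 941: 283×808 ≡ 1 (mod 941), so 283⁻¹ ≡ 808.
k = 245 + 283×((442 − 245)×808 mod 941) = 245 + 283×147 = 41846.

41846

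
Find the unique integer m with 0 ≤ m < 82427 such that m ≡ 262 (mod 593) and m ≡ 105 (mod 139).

77945

593⁻¹ mod 139: 593·124 ≡ 1 (mod 139), so 593⁻¹ ≡ 124.
m = 262 + 593·((105 − 262)·124 mod 139) = 262 + 593·131 = 77945.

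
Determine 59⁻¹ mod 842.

157

842 = 14×59 + 16
59 = 3×16 + 11
16 = 1×11 + 5
11 = 2×5 + 1
5 = 5×1 + 0
gcd(59, 842) = 1, so the inverse exists.
Back-substitute for 1:
1 = 1×11 − 2×5
  = −2×16 + 3×11
  = 3×59 − 11×16
  = −11×842 + 157×59
So 59⁻¹ ≡ 157 (mod 842).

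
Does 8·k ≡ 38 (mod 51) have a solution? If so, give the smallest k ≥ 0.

43

gcd(8, 51) = 1, so a unique solution mod 51 exists.
8⁻¹ ≡ 32 (mod 51).
k ≡ 32·38 ≡ 43 (mod 51).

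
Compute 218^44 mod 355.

341

Using repeated squaring:
44 in binary is 101100, i.e. 44 = 32 + 8 + 4.
218^1 ≡ 218 (mod 355)
218^2 ≡ 218^2 = 47524 ≡ 309 (mod 355)
218^4 ≡ 309^2 = 95481 ≡ 341 (mod 355)
218^8 ≡ 341^2 = 116281 ≡ 196 (mod 355)
218^16 ≡ 196^2 = 38416 ≡ 76 (mod 355)
218^32 ≡ 76^2 = 5776 ≡ 96 (mod 355)
218^44 = 218^32 × 218^8 × 218^4 ≡ 96 × 196 × 341 (mod 355).
Accumulate the product:
96 × 196 = 18816 ≡ 1
1 × 341 = 341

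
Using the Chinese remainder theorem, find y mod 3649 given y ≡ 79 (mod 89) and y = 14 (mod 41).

1859

89⁻¹ mod 41: 89·6 ≡ 1 (mod 41), so 89⁻¹ ≡ 6.
y = 79 + 89·((14 − 79)·6 mod 41) = 79 + 89·20 = 1859.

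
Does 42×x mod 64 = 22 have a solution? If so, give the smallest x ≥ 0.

31

gcd(42, 64) = 2, and 2 | 22, so solutions exist.
Divide through by 2: 21×x ≡ 11 mod 32.
21⁻¹ ≡ 29 (mod 32).
x ≡ 29×11 ≡ 31 (mod 32).
The smallest non-negative solution is x = 31.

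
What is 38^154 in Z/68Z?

16

38^1 ≡ 38 (mod 68)
38^2 ≡ 38^2 = 1444 ≡ 16 (mod 68)
38^4 ≡ 16^2 = 256 ≡ 52 (mod 68)
38^8 ≡ 52^2 = 2704 ≡ 52 (mod 68)
38^16 ≡ 52^2 = 2704 ≡ 52 (mod 68)
38^32 ≡ 52^2 = 2704 ≡ 52 (mod 68)
38^64 ≡ 52^2 = 2704 ≡ 52 (mod 68)
38^128 ≡ 52^2 = 2704 ≡ 52 (mod 68)
38^154 = 38^128 * 38^16 * 38^8 * 38^2 ≡ 52 * 52 * 52 * 16 (mod 68).
Accumulate the product:
52 * 52 = 2704 ≡ 52
52 * 52 = 2704 ≡ 52
52 * 16 = 832 ≡ 16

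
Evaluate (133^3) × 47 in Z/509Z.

306

(133)^3 ≡ 39 (mod 509)
39 × 47 = 1833 ≡ 306 (mod 509)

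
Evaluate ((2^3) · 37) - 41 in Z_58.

23

(2)^3 ≡ 8 (mod 58)
8 · 37 = 296 ≡ 6 (mod 58)
6 - 41 = -35 ≡ 23 (mod 58)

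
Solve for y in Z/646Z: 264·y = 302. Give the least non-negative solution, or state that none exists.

gcd(264, 646) = 2, and 2 | 302, so solutions exist.
Divide through by 2: 132·y ≡ 151 mod 323.
132⁻¹ ≡ 208 (mod 323).
y ≡ 208·151 ≡ 77 (mod 323).
The smallest non-negative solution is y = 77.

77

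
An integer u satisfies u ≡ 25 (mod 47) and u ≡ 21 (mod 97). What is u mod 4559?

47⁻¹ mod 97: 47*64 ≡ 1 (mod 97), so 47⁻¹ ≡ 64.
u = 25 + 47*((21 − 25)*64 mod 97) = 25 + 47*35 = 1670.
Check: 1670 mod 47 = 25, 1670 mod 97 = 21. ✓

1670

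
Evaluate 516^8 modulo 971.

Compute successive squares:
516^1 ≡ 516 (mod 971)
516^2 ≡ 516^2 = 266256 ≡ 202 (mod 971)
516^4 ≡ 202^2 = 40804 ≡ 22 (mod 971)
516^8 ≡ 22^2 = 484 (mod 971)
So 516^8 ≡ 484 (mod 971).

484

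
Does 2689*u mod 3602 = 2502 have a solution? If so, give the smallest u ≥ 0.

88

gcd(2689, 3602) = 1, so a unique solution mod 3602 exists.
2689⁻¹ ≡ 1945 (mod 3602).
u ≡ 1945*2502 ≡ 88 (mod 3602).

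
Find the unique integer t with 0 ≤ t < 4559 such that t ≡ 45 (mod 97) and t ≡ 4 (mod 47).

97⁻¹ mod 47: 97·16 ≡ 1 (mod 47), so 97⁻¹ ≡ 16.
t = 45 + 97·((4 − 45)·16 mod 47) = 45 + 97·2 = 239.
Check: 239 mod 97 = 45, 239 mod 47 = 4. ✓

239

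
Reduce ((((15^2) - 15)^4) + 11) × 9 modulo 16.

(15)^2 ≡ 1 (mod 16)
1 - 15 = -14 ≡ 2 (mod 16)
(2)^4 ≡ 0 (mod 16)
0 + 11 = 11
11 × 9 = 99 ≡ 3 (mod 16)

3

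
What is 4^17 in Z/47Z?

Compute successive squares:
17 in binary is 10001, i.e. 17 = 16 + 1.
4^1 ≡ 4 (mod 47)
4^2 ≡ 4^2 = 16 (mod 47)
4^4 ≡ 16^2 = 256 ≡ 21 (mod 47)
4^8 ≡ 21^2 = 441 ≡ 18 (mod 47)
4^16 ≡ 18^2 = 324 ≡ 42 (mod 47)
4^17 = 4^16 × 4^1 ≡ 42 × 4 (mod 47).
42 × 4 = 168 ≡ 27 (mod 47).

27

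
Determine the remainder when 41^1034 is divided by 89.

41^1 ≡ 41 (mod 89)
41^2 ≡ 41^2 = 1681 ≡ 79 (mod 89)
41^4 ≡ 79^2 = 6241 ≡ 11 (mod 89)
41^8 ≡ 11^2 = 121 ≡ 32 (mod 89)
41^16 ≡ 32^2 = 1024 ≡ 45 (mod 89)
41^32 ≡ 45^2 = 2025 ≡ 67 (mod 89)
41^64 ≡ 67^2 = 4489 ≡ 39 (mod 89)
41^128 ≡ 39^2 = 1521 ≡ 8 (mod 89)
41^256 ≡ 8^2 = 64 (mod 89)
41^512 ≡ 64^2 = 4096 ≡ 2 (mod 89)
41^1024 ≡ 2^2 = 4 (mod 89)
41^1034 = 41^1024 · 41^8 · 41^2 ≡ 4 · 32 · 79 (mod 89).
Accumulate the product:
4 · 32 = 128 ≡ 39
39 · 79 = 3081 ≡ 55

55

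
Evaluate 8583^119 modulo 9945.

Compute successive squares:
119 in binary is 1110111, i.e. 119 = 64 + 32 + 16 + 4 + 2 + 1.
8583^1 ≡ 8583 (mod 9945)
8583^2 ≡ 8583^2 = 73667889 ≡ 5274 (mod 9945)
8583^4 ≡ 5274^2 = 27815076 ≡ 8856 (mod 9945)
8583^8 ≡ 8856^2 = 78428736 ≡ 2466 (mod 9945)
8583^16 ≡ 2466^2 = 6081156 ≡ 4761 (mod 9945)
8583^32 ≡ 4761^2 = 22667121 ≡ 2466 (mod 9945)
8583^64 ≡ 2466^2 = 6081156 ≡ 4761 (mod 9945)
8583^119 = 8583^64 · 8583^32 · 8583^16 · 8583^4 · 8583^2 · 8583^1 ≡ 4761 · 2466 · 4761 · 8856 · 5274 · 8583 (mod 9945).
Accumulate the product:
4761 · 2466 = 11740626 ≡ 5526
5526 · 4761 = 26309286 ≡ 4761
4761 · 8856 = 42163416 ≡ 6561
6561 · 5274 = 34602714 ≡ 4059
4059 · 8583 = 34838397 ≡ 1062

1062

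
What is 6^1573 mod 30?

6

6^1 ≡ 6 (mod 30)
6^2 ≡ 6^2 = 36 ≡ 6 (mod 30)
6^4 ≡ 6^2 = 36 ≡ 6 (mod 30)
6^8 ≡ 6^2 = 36 ≡ 6 (mod 30)
6^16 ≡ 6^2 = 36 ≡ 6 (mod 30)
6^32 ≡ 6^2 = 36 ≡ 6 (mod 30)
6^64 ≡ 6^2 = 36 ≡ 6 (mod 30)
6^128 ≡ 6^2 = 36 ≡ 6 (mod 30)
6^256 ≡ 6^2 = 36 ≡ 6 (mod 30)
6^512 ≡ 6^2 = 36 ≡ 6 (mod 30)
6^1024 ≡ 6^2 = 36 ≡ 6 (mod 30)
6^1573 = 6^1024 * 6^512 * 6^32 * 6^4 * 6^1 ≡ 6 * 6 * 6 * 6 * 6 (mod 30).
Accumulate the product:
6 * 6 = 36 ≡ 6
6 * 6 = 36 ≡ 6
6 * 6 = 36 ≡ 6
6 * 6 = 36 ≡ 6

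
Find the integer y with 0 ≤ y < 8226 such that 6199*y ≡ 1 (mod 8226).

Apply the Euclidean algorithm and back-substitute:
8226 = 1×6199 + 2027
6199 = 3×2027 + 118
2027 = 17×118 + 21
118 = 5×21 + 13
21 = 1×13 + 8
13 = 1×8 + 5
8 = 1×5 + 3
5 = 1×3 + 2
3 = 1×2 + 1
2 = 2×1 + 0
gcd(6199, 8226) = 1, so the inverse exists.
Back-substitute for 1:
1 = 1×3 − 1×2
  = −1×5 + 2×3
  = 2×8 − 3×5
  = −3×13 + 5×8
  = 5×21 − 8×13
  = −8×118 + 45×21
  = 45×2027 − 773×118
  = −773×6199 + 2364×2027
  = 2364×8226 − 3137×6199
So 6199⁻¹ ≡ −3137 ≡ 5089 (mod 8226).

5089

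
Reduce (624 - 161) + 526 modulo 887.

102

624 - 161 = 463
463 + 526 = 989 ≡ 102 (mod 887)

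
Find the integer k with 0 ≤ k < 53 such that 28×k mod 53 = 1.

36

Apply the Euclidean algorithm and back-substitute:
53 = 1*28 + 25
28 = 1*25 + 3
25 = 8*3 + 1
3 = 3*1 + 0
gcd(28, 53) = 1, so the inverse exists.
Bézout: 1 = 9*53 − 17*28.
So 28⁻¹ ≡ −17 ≡ 36 (mod 53).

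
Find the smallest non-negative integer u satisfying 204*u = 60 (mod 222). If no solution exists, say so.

9

gcd(204, 222) = 6, and 6 | 60, so solutions exist.
Divide through by 6: 34*u ≡ 10 mod 37.
34⁻¹ ≡ 12 (mod 37).
u ≡ 12*10 ≡ 9 (mod 37).
The smallest non-negative solution is u = 9.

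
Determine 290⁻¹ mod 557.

436

Run the extended Euclidean algorithm:
557 = 1×290 + 267
290 = 1×267 + 23
267 = 11×23 + 14
23 = 1×14 + 9
14 = 1×9 + 5
9 = 1×5 + 4
5 = 1×4 + 1
4 = 4×1 + 0
gcd(290, 557) = 1, so the inverse exists.
Bézout: 1 = 63×557 − 121×290.
So 290⁻¹ ≡ −121 ≡ 436 (mod 557).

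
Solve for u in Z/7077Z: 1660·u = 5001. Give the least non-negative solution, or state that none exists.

6513

gcd(1660, 7077) = 1, so a unique solution mod 7077 exists.
1660⁻¹ ≡ 2332 (mod 7077).
u ≡ 2332·5001 ≡ 6513 (mod 7077).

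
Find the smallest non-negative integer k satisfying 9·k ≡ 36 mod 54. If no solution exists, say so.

4

gcd(9, 54) = 9, and 9 | 36, so solutions exist.
Divide through by 9: 1·k ≡ 4 mod 6.
1⁻¹ ≡ 1 (mod 6).
k ≡ 1·4 ≡ 4 (mod 6).
The smallest non-negative solution is k = 4.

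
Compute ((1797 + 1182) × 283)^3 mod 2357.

2069

1797 + 1182 = 2979 ≡ 622 (mod 2357)
622 × 283 = 176026 ≡ 1608 (mod 2357)
(1608)^3 ≡ 2069 (mod 2357)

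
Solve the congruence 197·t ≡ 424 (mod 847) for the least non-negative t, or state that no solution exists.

gcd(197, 847) = 1, so a unique solution mod 847 exists.
197⁻¹ ≡ 43 (mod 847).
t ≡ 43·424 ≡ 445 (mod 847).

445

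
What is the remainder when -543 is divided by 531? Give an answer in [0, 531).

519

-543 = -2×531 + 519, so -543 ≡ 519 (mod 531).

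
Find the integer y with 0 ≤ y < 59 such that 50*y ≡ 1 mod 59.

By the extended Euclidean algorithm:
59 = 1×50 + 9
50 = 5×9 + 5
9 = 1×5 + 4
5 = 1×4 + 1
4 = 4×1 + 0
gcd(50, 59) = 1, so the inverse exists.
Bézout: 1 = −11×59 + 13×50.
So 50⁻¹ ≡ 13 (mod 59).

13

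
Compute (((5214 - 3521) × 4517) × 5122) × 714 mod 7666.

6012

5214 - 3521 = 1693
1693 × 4517 = 7647281 ≡ 4279 (mod 7666)
4279 × 5122 = 21917038 ≡ 7610 (mod 7666)
7610 × 714 = 5433540 ≡ 6012 (mod 7666)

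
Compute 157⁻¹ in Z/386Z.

327

386 = 2·157 + 72
157 = 2·72 + 13
72 = 5·13 + 7
13 = 1·7 + 6
7 = 1·6 + 1
6 = 6·1 + 0
gcd(157, 386) = 1, so the inverse exists.
Back-substitute for 1:
1 = 1·7 − 1·6
  = −1·13 + 2·7
  = 2·72 − 11·13
  = −11·157 + 24·72
  = 24·386 − 59·157
So 157⁻¹ ≡ −59 ≡ 327 (mod 386).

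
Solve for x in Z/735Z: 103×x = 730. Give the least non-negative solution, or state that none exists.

685

gcd(103, 735) = 1, so a unique solution mod 735 exists.
103⁻¹ ≡ 157 (mod 735).
x ≡ 157×730 ≡ 685 (mod 735).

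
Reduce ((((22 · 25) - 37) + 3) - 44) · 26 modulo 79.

27

22 · 25 = 550 ≡ 76 (mod 79)
76 - 37 = 39
39 + 3 = 42
42 - 44 = -2 ≡ 77 (mod 79)
77 · 26 = 2002 ≡ 27 (mod 79)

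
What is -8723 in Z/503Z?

331

-8723 = -18×503 + 331, so -8723 ≡ 331 (mod 503).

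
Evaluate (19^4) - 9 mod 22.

6

(19)^4 ≡ 15 (mod 22)
15 - 9 = 6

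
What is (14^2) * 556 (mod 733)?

(14)^2 ≡ 196 (mod 733)
196 * 556 = 108976 ≡ 492 (mod 733)

492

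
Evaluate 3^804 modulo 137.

99

804 in binary is 1100100100, i.e. 804 = 512 + 256 + 32 + 4.
3^1 ≡ 3 (mod 137)
3^2 ≡ 3^2 = 9 (mod 137)
3^4 ≡ 9^2 = 81 (mod 137)
3^8 ≡ 81^2 = 6561 ≡ 122 (mod 137)
3^16 ≡ 122^2 = 14884 ≡ 88 (mod 137)
3^32 ≡ 88^2 = 7744 ≡ 72 (mod 137)
3^64 ≡ 72^2 = 5184 ≡ 115 (mod 137)
3^128 ≡ 115^2 = 13225 ≡ 73 (mod 137)
3^256 ≡ 73^2 = 5329 ≡ 123 (mod 137)
3^512 ≡ 123^2 = 15129 ≡ 59 (mod 137)
3^804 = 3^512 × 3^256 × 3^32 × 3^4 ≡ 59 × 123 × 72 × 81 (mod 137).
Accumulate the product:
59 × 123 = 7257 ≡ 133
133 × 72 = 9576 ≡ 123
123 × 81 = 9963 ≡ 99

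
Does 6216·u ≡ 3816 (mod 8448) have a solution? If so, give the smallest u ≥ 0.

21

gcd(6216, 8448) = 24, and 24 | 3816, so solutions exist.
Divide through by 24: 259·u mod 352 = 159.
259⁻¹ ≡ 299 (mod 352).
u ≡ 299·159 ≡ 21 (mod 352).
The smallest non-negative solution is u = 21.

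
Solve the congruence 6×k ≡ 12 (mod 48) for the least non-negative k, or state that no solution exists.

2

gcd(6, 48) = 6, and 6 | 12, so solutions exist.
Divide through by 6: 1×k mod 8 = 2.
1⁻¹ ≡ 1 (mod 8).
k ≡ 1×2 ≡ 2 (mod 8).
The smallest non-negative solution is k = 2.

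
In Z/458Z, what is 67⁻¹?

458 = 6*67 + 56
67 = 1*56 + 11
56 = 5*11 + 1
11 = 11*1 + 0
gcd(67, 458) = 1, so the inverse exists.
Bézout: 1 = 6*458 − 41*67.
So 67⁻¹ ≡ −41 ≡ 417 (mod 458).

417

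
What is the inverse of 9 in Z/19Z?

17

19 = 2×9 + 1
9 = 9×1 + 0
gcd(9, 19) = 1, so the inverse exists.
Back-substitute for 1:
1 = 1×19 − 2×9
So 9⁻¹ ≡ −2 ≡ 17 (mod 19).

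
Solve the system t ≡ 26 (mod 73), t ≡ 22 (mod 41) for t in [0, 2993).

73⁻¹ mod 41: 73×9 ≡ 1 (mod 41), so 73⁻¹ ≡ 9.
t = 26 + 73×((22 − 26)×9 mod 41) = 26 + 73×5 = 391.
Check: 391 mod 73 = 26, 391 mod 41 = 22. ✓

391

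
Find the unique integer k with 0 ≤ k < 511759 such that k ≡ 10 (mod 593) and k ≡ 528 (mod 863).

142923

593⁻¹ mod 863: 593*342 ≡ 1 (mod 863), so 593⁻¹ ≡ 342.
k = 10 + 593*((528 − 10)*342 mod 863) = 10 + 593*241 = 142923.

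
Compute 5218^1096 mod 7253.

5218^1 ≡ 5218 (mod 7253)
5218^2 ≡ 5218^2 = 27227524 ≡ 7015 (mod 7253)
5218^4 ≡ 7015^2 = 49210225 ≡ 5873 (mod 7253)
5218^8 ≡ 5873^2 = 34492129 ≡ 4114 (mod 7253)
5218^16 ≡ 4114^2 = 16924996 ≡ 3747 (mod 7253)
5218^32 ≡ 3747^2 = 14040009 ≡ 5454 (mod 7253)
5218^64 ≡ 5454^2 = 29746116 ≡ 1563 (mod 7253)
5218^128 ≡ 1563^2 = 2442969 ≡ 5961 (mod 7253)
5218^256 ≡ 5961^2 = 35533521 ≡ 1074 (mod 7253)
5218^512 ≡ 1074^2 = 1153476 ≡ 249 (mod 7253)
5218^1024 ≡ 249^2 = 62001 ≡ 3977 (mod 7253)
5218^1096 = 5218^1024 × 5218^64 × 5218^8 ≡ 3977 × 1563 × 4114 (mod 7253).
Accumulate the product:
3977 × 1563 = 6216051 ≡ 230
230 × 4114 = 946220 ≡ 3330

3330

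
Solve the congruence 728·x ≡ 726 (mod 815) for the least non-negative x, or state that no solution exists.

gcd(728, 815) = 1, so a unique solution mod 815 exists.
728⁻¹ ≡ 637 (mod 815).
x ≡ 637·726 ≡ 357 (mod 815).

357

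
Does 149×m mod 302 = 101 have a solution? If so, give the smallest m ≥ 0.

25

gcd(149, 302) = 1, so a unique solution mod 302 exists.
149⁻¹ ≡ 75 (mod 302).
m ≡ 75×101 ≡ 25 (mod 302).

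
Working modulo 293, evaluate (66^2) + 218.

(66)^2 ≡ 254 (mod 293)
254 + 218 = 472 ≡ 179 (mod 293)

179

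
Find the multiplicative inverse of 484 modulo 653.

653 = 1·484 + 169
484 = 2·169 + 146
169 = 1·146 + 23
146 = 6·23 + 8
23 = 2·8 + 7
8 = 1·7 + 1
7 = 7·1 + 0
gcd(484, 653) = 1, so the inverse exists.
Bézout: 1 = −63·653 + 85·484.
So 484⁻¹ ≡ 85 (mod 653).

85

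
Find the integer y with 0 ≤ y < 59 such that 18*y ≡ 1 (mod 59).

23

By the extended Euclidean algorithm:
59 = 3·18 + 5
18 = 3·5 + 3
5 = 1·3 + 2
3 = 1·2 + 1
2 = 2·1 + 0
gcd(18, 59) = 1, so the inverse exists.
Back-substitute for 1:
1 = 1·3 − 1·2
  = −1·5 + 2·3
  = 2·18 − 7·5
  = −7·59 + 23·18
So 18⁻¹ ≡ 23 (mod 59).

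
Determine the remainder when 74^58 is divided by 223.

Using repeated squaring:
58 in binary is 111010, i.e. 58 = 32 + 16 + 8 + 2.
74^1 ≡ 74 (mod 223)
74^2 ≡ 74^2 = 5476 ≡ 124 (mod 223)
74^4 ≡ 124^2 = 15376 ≡ 212 (mod 223)
74^8 ≡ 212^2 = 44944 ≡ 121 (mod 223)
74^16 ≡ 121^2 = 14641 ≡ 146 (mod 223)
74^32 ≡ 146^2 = 21316 ≡ 131 (mod 223)
74^58 = 74^32 × 74^16 × 74^8 × 74^2 ≡ 131 × 146 × 121 × 124 (mod 223).
Accumulate the product:
131 × 146 = 19126 ≡ 171
171 × 121 = 20691 ≡ 175
175 × 124 = 21700 ≡ 69

69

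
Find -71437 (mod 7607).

4633

-71437 = -10·7607 + 4633, so -71437 ≡ 4633 (mod 7607).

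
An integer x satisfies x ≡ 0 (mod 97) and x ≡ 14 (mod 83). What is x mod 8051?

97

97⁻¹ mod 83: 97×6 ≡ 1 (mod 83), so 97⁻¹ ≡ 6.
x = 0 + 97×((14 − 0)×6 mod 83) = 0 + 97×1 = 97.
Check: 97 mod 97 = 0, 97 mod 83 = 14. ✓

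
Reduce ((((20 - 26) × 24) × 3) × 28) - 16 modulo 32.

16

20 - 26 = -6 ≡ 26 (mod 32)
26 × 24 = 624 ≡ 16 (mod 32)
16 × 3 = 48 ≡ 16 (mod 32)
16 × 28 = 448 ≡ 0 (mod 32)
0 - 16 = -16 ≡ 16 (mod 32)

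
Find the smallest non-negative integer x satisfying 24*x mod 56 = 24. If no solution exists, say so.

1

gcd(24, 56) = 8, and 8 | 24, so solutions exist.
Divide through by 8: 3*x ≡ 3 mod 7.
3⁻¹ ≡ 5 (mod 7).
x ≡ 5*3 ≡ 1 (mod 7).
The smallest non-negative solution is x = 1.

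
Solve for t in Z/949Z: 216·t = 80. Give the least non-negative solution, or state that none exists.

387

gcd(216, 949) = 1, so a unique solution mod 949 exists.
216⁻¹ ≡ 681 (mod 949).
t ≡ 681·80 ≡ 387 (mod 949).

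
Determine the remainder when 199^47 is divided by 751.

4

47 in binary is 101111, i.e. 47 = 32 + 8 + 4 + 2 + 1.
199^1 ≡ 199 (mod 751)
199^2 ≡ 199^2 = 39601 ≡ 549 (mod 751)
199^4 ≡ 549^2 = 301401 ≡ 250 (mod 751)
199^8 ≡ 250^2 = 62500 ≡ 167 (mod 751)
199^16 ≡ 167^2 = 27889 ≡ 102 (mod 751)
199^32 ≡ 102^2 = 10404 ≡ 641 (mod 751)
199^47 = 199^32 * 199^8 * 199^4 * 199^2 * 199^1 ≡ 641 * 167 * 250 * 549 * 199 (mod 751).
Accumulate the product:
641 * 167 = 107047 ≡ 405
405 * 250 = 101250 ≡ 616
616 * 549 = 338184 ≡ 234
234 * 199 = 46566 ≡ 4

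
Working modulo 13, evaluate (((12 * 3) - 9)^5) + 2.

12 * 3 = 36 ≡ 10 (mod 13)
10 - 9 = 1
(1)^5 ≡ 1 (mod 13)
1 + 2 = 3

3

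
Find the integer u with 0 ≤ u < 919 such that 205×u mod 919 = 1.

By the extended Euclidean algorithm:
919 = 4*205 + 99
205 = 2*99 + 7
99 = 14*7 + 1
7 = 7*1 + 0
gcd(205, 919) = 1, so the inverse exists.
Back-substitute for 1:
1 = 1*99 − 14*7
  = −14*205 + 29*99
  = 29*919 − 130*205
So 205⁻¹ ≡ −130 ≡ 789 (mod 919).

789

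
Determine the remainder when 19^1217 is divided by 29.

3

Using repeated squaring:
1217 in binary is 10011000001, i.e. 1217 = 1024 + 128 + 64 + 1.
19^1 ≡ 19 (mod 29)
19^2 ≡ 19^2 = 361 ≡ 13 (mod 29)
19^4 ≡ 13^2 = 169 ≡ 24 (mod 29)
19^8 ≡ 24^2 = 576 ≡ 25 (mod 29)
19^16 ≡ 25^2 = 625 ≡ 16 (mod 29)
19^32 ≡ 16^2 = 256 ≡ 24 (mod 29)
19^64 ≡ 24^2 = 576 ≡ 25 (mod 29)
19^128 ≡ 25^2 = 625 ≡ 16 (mod 29)
19^256 ≡ 16^2 = 256 ≡ 24 (mod 29)
19^512 ≡ 24^2 = 576 ≡ 25 (mod 29)
19^1024 ≡ 25^2 = 625 ≡ 16 (mod 29)
19^1217 = 19^1024 · 19^128 · 19^64 · 19^1 ≡ 16 · 16 · 25 · 19 (mod 29).
Accumulate the product:
16 · 16 = 256 ≡ 24
24 · 25 = 600 ≡ 20
20 · 19 = 380 ≡ 3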